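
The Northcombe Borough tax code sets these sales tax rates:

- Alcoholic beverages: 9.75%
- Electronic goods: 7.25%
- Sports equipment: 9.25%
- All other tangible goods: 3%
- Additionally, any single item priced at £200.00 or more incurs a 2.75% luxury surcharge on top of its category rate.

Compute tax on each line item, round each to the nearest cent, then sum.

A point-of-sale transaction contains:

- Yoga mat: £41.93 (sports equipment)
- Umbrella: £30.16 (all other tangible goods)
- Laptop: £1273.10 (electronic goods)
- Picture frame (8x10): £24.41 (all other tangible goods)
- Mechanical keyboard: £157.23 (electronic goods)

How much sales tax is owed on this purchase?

£144.22

Yoga mat £41.93: sports equipment → 9.25% → £3.88
Umbrella £30.16: all other tangible goods → 3% → £0.90
Laptop £1273.10: electronic goods → 7.25% + 2.75% surcharge = 10% → £127.31
Picture frame (8x10) £24.41: all other tangible goods → 3% → £0.73
Mechanical keyboard £157.23: electronic goods → 7.25% → £11.40
Total tax = £3.88 + £0.90 + £127.31 + £0.73 + £11.40 = £144.22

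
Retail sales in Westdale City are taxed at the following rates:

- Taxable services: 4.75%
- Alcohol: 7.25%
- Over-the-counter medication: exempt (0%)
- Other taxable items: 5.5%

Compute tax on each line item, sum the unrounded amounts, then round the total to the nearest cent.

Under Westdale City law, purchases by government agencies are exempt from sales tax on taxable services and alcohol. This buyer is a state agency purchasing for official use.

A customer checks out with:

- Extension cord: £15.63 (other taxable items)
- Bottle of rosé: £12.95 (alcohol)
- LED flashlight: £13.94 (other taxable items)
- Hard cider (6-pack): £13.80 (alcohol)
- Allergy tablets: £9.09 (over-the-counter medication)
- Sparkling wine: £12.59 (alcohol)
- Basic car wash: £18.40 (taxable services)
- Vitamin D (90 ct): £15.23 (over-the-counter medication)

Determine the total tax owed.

£1.63

Extension cord £15.63: other taxable items → 5.5% → £0.85965
Bottle of rosé £12.95: alcohol, buyer-exempt → 0% → £0.00
LED flashlight £13.94: other taxable items → 5.5% → £0.7667
Hard cider (6-pack) £13.80: alcohol, buyer-exempt → 0% → £0.00
Allergy tablets £9.09: over-the-counter medication → 0% → £0.00
Sparkling wine £12.59: alcohol, buyer-exempt → 0% → £0.00
Basic car wash £18.40: taxable services, buyer-exempt → 0% → £0.00
Vitamin D (90 ct) £15.23: over-the-counter medication → 0% → £0.00
Unrounded tax sum = £1.62635 → £1.63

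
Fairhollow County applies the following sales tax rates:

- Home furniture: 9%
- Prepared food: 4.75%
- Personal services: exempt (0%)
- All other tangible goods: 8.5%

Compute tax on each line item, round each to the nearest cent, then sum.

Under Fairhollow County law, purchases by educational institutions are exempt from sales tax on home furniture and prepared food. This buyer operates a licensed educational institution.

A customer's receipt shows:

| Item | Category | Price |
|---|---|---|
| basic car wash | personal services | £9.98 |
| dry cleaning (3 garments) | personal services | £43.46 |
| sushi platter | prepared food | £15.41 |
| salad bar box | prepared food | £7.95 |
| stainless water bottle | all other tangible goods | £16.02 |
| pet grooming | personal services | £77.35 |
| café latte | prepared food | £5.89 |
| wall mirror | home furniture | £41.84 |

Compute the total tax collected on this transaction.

Basic car wash £9.98: personal services → 0% → £0.00
Dry cleaning (3 garments) £43.46: personal services → 0% → £0.00
Sushi platter £15.41: prepared food, buyer-exempt → 0% → £0.00
Salad bar box £7.95: prepared food, buyer-exempt → 0% → £0.00
Stainless water bottle £16.02: all other tangible goods → 8.5% → £1.36
Pet grooming £77.35: personal services → 0% → £0.00
Café latte £5.89: prepared food, buyer-exempt → 0% → £0.00
Wall mirror £41.84: home furniture, buyer-exempt → 0% → £0.00
Total tax = £1.36

£1.36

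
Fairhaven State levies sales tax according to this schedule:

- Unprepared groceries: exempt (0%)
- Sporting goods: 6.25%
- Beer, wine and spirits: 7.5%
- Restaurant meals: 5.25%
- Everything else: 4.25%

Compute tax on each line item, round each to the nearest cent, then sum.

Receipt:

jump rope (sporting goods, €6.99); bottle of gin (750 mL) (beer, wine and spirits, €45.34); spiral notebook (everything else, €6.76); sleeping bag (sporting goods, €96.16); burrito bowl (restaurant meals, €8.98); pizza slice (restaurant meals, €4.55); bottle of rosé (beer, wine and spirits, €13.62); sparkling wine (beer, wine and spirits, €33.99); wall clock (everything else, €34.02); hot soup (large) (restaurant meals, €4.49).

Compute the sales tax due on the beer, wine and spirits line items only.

€6.97

Bottle of gin (750 mL) €45.34: beer, wine and spirits → 7.5% → €3.40
Bottle of rosé €13.62: beer, wine and spirits → 7.5% → €1.02
Sparkling wine €33.99: beer, wine and spirits → 7.5% → €2.55
Tax on beer, wine and spirits = €3.40 + €1.02 + €2.55 = €6.97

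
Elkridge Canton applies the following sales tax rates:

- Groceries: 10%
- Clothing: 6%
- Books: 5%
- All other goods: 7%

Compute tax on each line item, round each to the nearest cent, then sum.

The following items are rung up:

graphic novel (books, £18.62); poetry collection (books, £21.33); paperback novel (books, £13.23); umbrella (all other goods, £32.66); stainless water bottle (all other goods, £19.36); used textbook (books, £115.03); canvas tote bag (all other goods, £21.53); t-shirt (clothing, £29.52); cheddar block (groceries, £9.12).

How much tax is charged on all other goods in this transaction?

£5.16

Umbrella £32.66: all other goods → 7% → £2.29
Stainless water bottle £19.36: all other goods → 7% → £1.36
Canvas tote bag £21.53: all other goods → 7% → £1.51
Tax on all other goods = £2.29 + £1.36 + £1.51 = £5.16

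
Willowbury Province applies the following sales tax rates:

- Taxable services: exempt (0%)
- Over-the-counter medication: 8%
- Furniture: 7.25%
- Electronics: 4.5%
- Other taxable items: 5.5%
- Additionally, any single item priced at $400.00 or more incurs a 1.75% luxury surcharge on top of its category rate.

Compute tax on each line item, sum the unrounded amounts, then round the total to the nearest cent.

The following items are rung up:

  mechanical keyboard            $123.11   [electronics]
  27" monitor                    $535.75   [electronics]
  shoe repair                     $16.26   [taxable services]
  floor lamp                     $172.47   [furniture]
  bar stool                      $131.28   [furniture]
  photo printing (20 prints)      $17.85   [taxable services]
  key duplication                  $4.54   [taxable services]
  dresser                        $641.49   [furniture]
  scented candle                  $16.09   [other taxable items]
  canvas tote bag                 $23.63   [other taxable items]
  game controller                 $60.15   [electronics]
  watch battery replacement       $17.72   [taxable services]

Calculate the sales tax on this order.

$123.67

Mechanical keyboard $123.11: electronics → 4.5% → $5.53995
27" monitor $535.75: electronics → 4.5% + 1.75% surcharge = 6.25% → $33.484375
Shoe repair $16.26: taxable services → 0% → $0.00
Floor lamp $172.47: furniture → 7.25% → $12.504075
Bar stool $131.28: furniture → 7.25% → $9.5178
Photo printing (20 prints) $17.85: taxable services → 0% → $0.00
Key duplication $4.54: taxable services → 0% → $0.00
Dresser $641.49: furniture → 7.25% + 1.75% surcharge = 9% → $57.7341
Scented candle $16.09: other taxable items → 5.5% → $0.88495
Canvas tote bag $23.63: other taxable items → 5.5% → $1.29965
Game controller $60.15: electronics → 4.5% → $2.70675
Watch battery replacement $17.72: taxable services → 0% → $0.00
Unrounded tax sum = $123.67165 → $123.67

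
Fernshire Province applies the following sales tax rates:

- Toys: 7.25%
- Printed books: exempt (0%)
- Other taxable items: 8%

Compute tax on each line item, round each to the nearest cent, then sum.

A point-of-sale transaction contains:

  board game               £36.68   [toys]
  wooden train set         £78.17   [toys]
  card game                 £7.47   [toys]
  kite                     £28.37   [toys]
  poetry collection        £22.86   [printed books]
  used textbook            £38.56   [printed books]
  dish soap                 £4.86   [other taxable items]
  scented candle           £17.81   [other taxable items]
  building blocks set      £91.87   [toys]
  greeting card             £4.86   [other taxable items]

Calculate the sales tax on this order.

£19.79

Board game £36.68: toys → 7.25% → £2.66
Wooden train set £78.17: toys → 7.25% → £5.67
Card game £7.47: toys → 7.25% → £0.54
Kite £28.37: toys → 7.25% → £2.06
Poetry collection £22.86: printed books → 0% → £0.00
Used textbook £38.56: printed books → 0% → £0.00
Dish soap £4.86: other taxable items → 8% → £0.39
Scented candle £17.81: other taxable items → 8% → £1.42
Building blocks set £91.87: toys → 7.25% → £6.66
Greeting card £4.86: other taxable items → 8% → £0.39
Total tax = £2.66 + £5.67 + £0.54 + £2.06 + £0.39 + £1.42 + £6.66 + £0.39 = £19.79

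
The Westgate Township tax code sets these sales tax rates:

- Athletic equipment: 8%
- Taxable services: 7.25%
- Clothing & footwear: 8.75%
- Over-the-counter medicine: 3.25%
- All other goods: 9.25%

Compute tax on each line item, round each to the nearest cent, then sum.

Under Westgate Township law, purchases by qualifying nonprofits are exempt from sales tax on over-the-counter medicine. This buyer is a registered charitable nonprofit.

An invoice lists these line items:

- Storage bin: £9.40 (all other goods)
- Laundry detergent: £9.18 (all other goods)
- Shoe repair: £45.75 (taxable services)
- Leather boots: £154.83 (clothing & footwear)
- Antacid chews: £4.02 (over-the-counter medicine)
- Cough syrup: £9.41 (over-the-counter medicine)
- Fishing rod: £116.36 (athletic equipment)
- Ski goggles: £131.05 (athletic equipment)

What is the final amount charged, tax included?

Storage bin £9.40: all other goods → 9.25% → £0.87
Laundry detergent £9.18: all other goods → 9.25% → £0.85
Shoe repair £45.75: taxable services → 7.25% → £3.32
Leather boots £154.83: clothing & footwear → 8.75% → £13.55
Antacid chews £4.02: over-the-counter medicine, buyer-exempt → 0% → £0.00
Cough syrup £9.41: over-the-counter medicine, buyer-exempt → 0% → £0.00
Fishing rod £116.36: athletic equipment → 8% → £9.31
Ski goggles £131.05: athletic equipment → 8% → £10.48
Subtotal = £480.00; tax = £38.38; total due = £518.38

£518.38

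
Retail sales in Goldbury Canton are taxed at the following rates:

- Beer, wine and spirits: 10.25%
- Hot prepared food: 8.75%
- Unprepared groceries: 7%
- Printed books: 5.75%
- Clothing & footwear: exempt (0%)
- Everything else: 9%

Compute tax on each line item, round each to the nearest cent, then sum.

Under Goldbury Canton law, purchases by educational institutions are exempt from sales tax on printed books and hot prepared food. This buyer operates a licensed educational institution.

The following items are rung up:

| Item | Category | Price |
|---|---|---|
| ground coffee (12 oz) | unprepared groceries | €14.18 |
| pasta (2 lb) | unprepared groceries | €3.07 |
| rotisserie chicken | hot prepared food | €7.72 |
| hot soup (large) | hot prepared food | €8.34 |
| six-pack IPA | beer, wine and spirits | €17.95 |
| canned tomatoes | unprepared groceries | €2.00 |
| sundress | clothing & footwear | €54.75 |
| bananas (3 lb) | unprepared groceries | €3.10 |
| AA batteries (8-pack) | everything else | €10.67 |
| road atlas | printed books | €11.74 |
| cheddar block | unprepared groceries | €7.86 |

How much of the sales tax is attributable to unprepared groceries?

Ground coffee (12 oz) €14.18: unprepared groceries → 7% → €0.99
Pasta (2 lb) €3.07: unprepared groceries → 7% → €0.21
Canned tomatoes €2.00: unprepared groceries → 7% → €0.14
Bananas (3 lb) €3.10: unprepared groceries → 7% → €0.22
Cheddar block €7.86: unprepared groceries → 7% → €0.55
Tax on unprepared groceries = €0.99 + €0.21 + €0.14 + €0.22 + €0.55 = €2.11

€2.11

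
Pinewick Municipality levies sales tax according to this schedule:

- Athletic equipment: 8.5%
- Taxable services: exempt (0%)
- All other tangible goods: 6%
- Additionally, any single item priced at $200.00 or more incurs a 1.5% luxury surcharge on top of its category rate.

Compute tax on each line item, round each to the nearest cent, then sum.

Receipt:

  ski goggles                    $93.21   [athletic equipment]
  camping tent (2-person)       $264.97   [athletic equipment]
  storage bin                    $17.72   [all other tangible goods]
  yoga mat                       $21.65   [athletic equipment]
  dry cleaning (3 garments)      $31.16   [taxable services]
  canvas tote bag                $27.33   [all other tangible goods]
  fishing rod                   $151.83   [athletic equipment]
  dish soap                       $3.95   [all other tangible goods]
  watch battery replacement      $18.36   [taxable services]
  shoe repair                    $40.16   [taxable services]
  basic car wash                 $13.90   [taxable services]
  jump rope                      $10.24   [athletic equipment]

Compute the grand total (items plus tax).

$747.46

Ski goggles $93.21: athletic equipment → 8.5% → $7.92
Camping tent (2-person) $264.97: athletic equipment → 8.5% + 1.5% surcharge = 10% → $26.50
Storage bin $17.72: all other tangible goods → 6% → $1.06
Yoga mat $21.65: athletic equipment → 8.5% → $1.84
Dry cleaning (3 garments) $31.16: taxable services → 0% → $0.00
Canvas tote bag $27.33: all other tangible goods → 6% → $1.64
Fishing rod $151.83: athletic equipment → 8.5% → $12.91
Dish soap $3.95: all other tangible goods → 6% → $0.24
Watch battery replacement $18.36: taxable services → 0% → $0.00
Shoe repair $40.16: taxable services → 0% → $0.00
Basic car wash $13.90: taxable services → 0% → $0.00
Jump rope $10.24: athletic equipment → 8.5% → $0.87
Subtotal = $694.48; tax = $52.98; total due = $747.46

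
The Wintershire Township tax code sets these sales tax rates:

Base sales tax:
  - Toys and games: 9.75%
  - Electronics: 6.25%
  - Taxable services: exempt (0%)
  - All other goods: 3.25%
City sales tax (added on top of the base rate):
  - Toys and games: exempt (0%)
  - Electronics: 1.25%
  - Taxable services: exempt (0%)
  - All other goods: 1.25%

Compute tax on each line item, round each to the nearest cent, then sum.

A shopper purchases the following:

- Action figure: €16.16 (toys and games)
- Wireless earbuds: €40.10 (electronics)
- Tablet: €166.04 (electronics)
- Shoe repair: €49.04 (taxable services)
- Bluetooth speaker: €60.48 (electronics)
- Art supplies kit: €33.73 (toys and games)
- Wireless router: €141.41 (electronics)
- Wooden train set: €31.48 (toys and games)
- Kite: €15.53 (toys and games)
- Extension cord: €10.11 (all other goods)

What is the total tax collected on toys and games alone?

Action figure €16.16: toys and games → 9.75% + 0% city = 9.75% → €1.58
Art supplies kit €33.73: toys and games → 9.75% + 0% city = 9.75% → €3.29
Wooden train set €31.48: toys and games → 9.75% + 0% city = 9.75% → €3.07
Kite €15.53: toys and games → 9.75% + 0% city = 9.75% → €1.51
Tax on toys and games = €1.58 + €3.29 + €3.07 + €1.51 = €9.45

€9.45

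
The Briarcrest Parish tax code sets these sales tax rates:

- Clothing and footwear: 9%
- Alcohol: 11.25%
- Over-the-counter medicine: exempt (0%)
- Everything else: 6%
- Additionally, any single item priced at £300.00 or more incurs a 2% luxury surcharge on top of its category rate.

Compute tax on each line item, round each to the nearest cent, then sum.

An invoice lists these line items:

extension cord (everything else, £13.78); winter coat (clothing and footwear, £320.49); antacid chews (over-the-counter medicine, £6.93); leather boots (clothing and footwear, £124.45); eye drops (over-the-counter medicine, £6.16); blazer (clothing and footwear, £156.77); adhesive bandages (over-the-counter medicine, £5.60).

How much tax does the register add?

£61.39

Extension cord £13.78: everything else → 6% → £0.83
Winter coat £320.49: clothing and footwear → 9% + 2% surcharge = 11% → £35.25
Antacid chews £6.93: over-the-counter medicine → 0% → £0.00
Leather boots £124.45: clothing and footwear → 9% → £11.20
Eye drops £6.16: over-the-counter medicine → 0% → £0.00
Blazer £156.77: clothing and footwear → 9% → £14.11
Adhesive bandages £5.60: over-the-counter medicine → 0% → £0.00
Total tax = £0.83 + £35.25 + £11.20 + £14.11 = £61.39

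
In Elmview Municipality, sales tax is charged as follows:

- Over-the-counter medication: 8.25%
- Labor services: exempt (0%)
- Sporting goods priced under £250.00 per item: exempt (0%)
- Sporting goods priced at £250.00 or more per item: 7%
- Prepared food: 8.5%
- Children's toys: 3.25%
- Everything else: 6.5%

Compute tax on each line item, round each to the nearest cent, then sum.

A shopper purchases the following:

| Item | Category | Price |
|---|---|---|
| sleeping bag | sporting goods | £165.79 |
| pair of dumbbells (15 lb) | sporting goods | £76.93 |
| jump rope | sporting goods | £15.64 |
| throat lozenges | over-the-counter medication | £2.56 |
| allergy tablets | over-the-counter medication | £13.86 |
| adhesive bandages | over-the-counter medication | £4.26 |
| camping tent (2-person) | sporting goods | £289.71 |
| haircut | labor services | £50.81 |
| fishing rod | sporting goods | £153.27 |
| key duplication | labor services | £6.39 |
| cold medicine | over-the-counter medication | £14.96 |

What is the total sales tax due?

£23.21

Sleeping bag £165.79: sporting goods, under £250.00 → 0% → £0.00
Pair of dumbbells (15 lb) £76.93: sporting goods, under £250.00 → 0% → £0.00
Jump rope £15.64: sporting goods, under £250.00 → 0% → £0.00
Throat lozenges £2.56: over-the-counter medication → 8.25% → £0.21
Allergy tablets £13.86: over-the-counter medication → 8.25% → £1.14
Adhesive bandages £4.26: over-the-counter medication → 8.25% → £0.35
Camping tent (2-person) £289.71: sporting goods, £250.00 or more → 7% → £20.28
Haircut £50.81: labor services → 0% → £0.00
Fishing rod £153.27: sporting goods, under £250.00 → 0% → £0.00
Key duplication £6.39: labor services → 0% → £0.00
Cold medicine £14.96: over-the-counter medication → 8.25% → £1.23
Total tax = £0.21 + £1.14 + £0.35 + £20.28 + £1.23 = £23.21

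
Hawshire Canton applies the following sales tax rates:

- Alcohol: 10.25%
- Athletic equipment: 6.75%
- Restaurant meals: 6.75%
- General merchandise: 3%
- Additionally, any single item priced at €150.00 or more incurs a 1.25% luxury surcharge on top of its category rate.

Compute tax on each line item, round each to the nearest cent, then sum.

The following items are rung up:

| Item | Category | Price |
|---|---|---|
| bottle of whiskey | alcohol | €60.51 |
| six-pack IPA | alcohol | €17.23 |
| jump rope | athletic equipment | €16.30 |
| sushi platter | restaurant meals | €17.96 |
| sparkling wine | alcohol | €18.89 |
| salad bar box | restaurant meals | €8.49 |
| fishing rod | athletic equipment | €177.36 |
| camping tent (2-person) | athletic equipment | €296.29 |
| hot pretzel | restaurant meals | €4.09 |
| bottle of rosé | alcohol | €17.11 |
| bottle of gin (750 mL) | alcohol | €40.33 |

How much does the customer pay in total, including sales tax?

Bottle of whiskey €60.51: alcohol → 10.25% → €6.20
Six-pack IPA €17.23: alcohol → 10.25% → €1.77
Jump rope €16.30: athletic equipment → 6.75% → €1.10
Sushi platter €17.96: restaurant meals → 6.75% → €1.21
Sparkling wine €18.89: alcohol → 10.25% → €1.94
Salad bar box €8.49: restaurant meals → 6.75% → €0.57
Fishing rod €177.36: athletic equipment → 6.75% + 1.25% surcharge = 8% → €14.19
Camping tent (2-person) €296.29: athletic equipment → 6.75% + 1.25% surcharge = 8% → €23.70
Hot pretzel €4.09: restaurant meals → 6.75% → €0.28
Bottle of rosé €17.11: alcohol → 10.25% → €1.75
Bottle of gin (750 mL) €40.33: alcohol → 10.25% → €4.13
Subtotal = €674.56; tax = €56.84; total due = €731.40

€731.40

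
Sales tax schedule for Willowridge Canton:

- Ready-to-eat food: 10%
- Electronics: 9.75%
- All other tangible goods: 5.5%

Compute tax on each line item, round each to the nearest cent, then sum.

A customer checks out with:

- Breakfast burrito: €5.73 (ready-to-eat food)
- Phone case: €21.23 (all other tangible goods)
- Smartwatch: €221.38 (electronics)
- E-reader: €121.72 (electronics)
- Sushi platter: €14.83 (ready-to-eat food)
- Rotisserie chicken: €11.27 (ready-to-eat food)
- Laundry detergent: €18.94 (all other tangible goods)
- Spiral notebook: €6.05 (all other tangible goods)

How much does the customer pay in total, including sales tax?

Breakfast burrito €5.73: ready-to-eat food → 10% → €0.57
Phone case €21.23: all other tangible goods → 5.5% → €1.17
Smartwatch €221.38: electronics → 9.75% → €21.58
E-reader €121.72: electronics → 9.75% → €11.87
Sushi platter €14.83: ready-to-eat food → 10% → €1.48
Rotisserie chicken €11.27: ready-to-eat food → 10% → €1.13
Laundry detergent €18.94: all other tangible goods → 5.5% → €1.04
Spiral notebook €6.05: all other tangible goods → 5.5% → €0.33
Subtotal = €421.15; tax = €39.17; total due = €460.32

€460.32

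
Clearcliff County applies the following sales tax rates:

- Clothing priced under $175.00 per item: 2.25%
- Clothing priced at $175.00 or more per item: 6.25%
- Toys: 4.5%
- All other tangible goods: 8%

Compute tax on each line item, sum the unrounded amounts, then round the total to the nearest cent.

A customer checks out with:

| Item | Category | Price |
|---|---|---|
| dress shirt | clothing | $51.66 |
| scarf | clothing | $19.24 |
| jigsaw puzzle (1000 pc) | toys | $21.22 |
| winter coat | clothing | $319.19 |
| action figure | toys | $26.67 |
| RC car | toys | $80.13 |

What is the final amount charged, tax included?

Dress shirt $51.66: clothing, under $175.00 → 2.25% → $1.16235
Scarf $19.24: clothing, under $175.00 → 2.25% → $0.4329
Jigsaw puzzle (1000 pc) $21.22: toys → 4.5% → $0.9549
Winter coat $319.19: clothing, $175.00 or more → 6.25% → $19.949375
Action figure $26.67: toys → 4.5% → $1.20015
RC car $80.13: toys → 4.5% → $3.60585
Subtotal = $518.11; unrounded tax = $27.305525 → $27.31; total due = $545.42

$545.42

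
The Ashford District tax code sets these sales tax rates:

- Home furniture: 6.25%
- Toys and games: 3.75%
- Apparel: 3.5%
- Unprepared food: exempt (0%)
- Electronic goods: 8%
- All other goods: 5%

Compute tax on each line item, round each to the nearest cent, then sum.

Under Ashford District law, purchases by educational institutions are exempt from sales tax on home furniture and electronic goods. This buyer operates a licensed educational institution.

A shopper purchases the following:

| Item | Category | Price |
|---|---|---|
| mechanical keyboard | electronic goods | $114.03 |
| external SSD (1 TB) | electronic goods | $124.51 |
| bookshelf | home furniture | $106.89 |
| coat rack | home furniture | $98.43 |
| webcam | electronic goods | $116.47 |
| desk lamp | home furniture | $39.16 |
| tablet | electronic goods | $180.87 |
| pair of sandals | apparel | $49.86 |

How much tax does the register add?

Mechanical keyboard $114.03: electronic goods, buyer-exempt → 0% → $0.00
External SSD (1 TB) $124.51: electronic goods, buyer-exempt → 0% → $0.00
Bookshelf $106.89: home furniture, buyer-exempt → 0% → $0.00
Coat rack $98.43: home furniture, buyer-exempt → 0% → $0.00
Webcam $116.47: electronic goods, buyer-exempt → 0% → $0.00
Desk lamp $39.16: home furniture, buyer-exempt → 0% → $0.00
Tablet $180.87: electronic goods, buyer-exempt → 0% → $0.00
Pair of sandals $49.86: apparel → 3.5% → $1.75
Total tax = $1.75

$1.75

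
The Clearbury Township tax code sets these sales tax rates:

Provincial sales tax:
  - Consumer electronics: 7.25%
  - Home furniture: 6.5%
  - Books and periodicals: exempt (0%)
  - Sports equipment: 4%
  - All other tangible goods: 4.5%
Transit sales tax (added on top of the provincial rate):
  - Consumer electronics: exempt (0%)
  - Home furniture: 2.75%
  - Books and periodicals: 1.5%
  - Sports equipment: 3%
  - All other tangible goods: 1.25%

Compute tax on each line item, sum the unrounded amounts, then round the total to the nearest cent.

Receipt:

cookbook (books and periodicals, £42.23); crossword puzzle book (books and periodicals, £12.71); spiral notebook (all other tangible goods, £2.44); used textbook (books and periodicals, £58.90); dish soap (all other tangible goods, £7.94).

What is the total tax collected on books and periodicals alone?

Cookbook £42.23: books and periodicals → 0% + 1.5% transit = 1.5% → £0.63345
Crossword puzzle book £12.71: books and periodicals → 0% + 1.5% transit = 1.5% → £0.19065
Used textbook £58.90: books and periodicals → 0% + 1.5% transit = 1.5% → £0.8835
Tax on books and periodicals: unrounded sum = £1.7076 → £1.71

£1.71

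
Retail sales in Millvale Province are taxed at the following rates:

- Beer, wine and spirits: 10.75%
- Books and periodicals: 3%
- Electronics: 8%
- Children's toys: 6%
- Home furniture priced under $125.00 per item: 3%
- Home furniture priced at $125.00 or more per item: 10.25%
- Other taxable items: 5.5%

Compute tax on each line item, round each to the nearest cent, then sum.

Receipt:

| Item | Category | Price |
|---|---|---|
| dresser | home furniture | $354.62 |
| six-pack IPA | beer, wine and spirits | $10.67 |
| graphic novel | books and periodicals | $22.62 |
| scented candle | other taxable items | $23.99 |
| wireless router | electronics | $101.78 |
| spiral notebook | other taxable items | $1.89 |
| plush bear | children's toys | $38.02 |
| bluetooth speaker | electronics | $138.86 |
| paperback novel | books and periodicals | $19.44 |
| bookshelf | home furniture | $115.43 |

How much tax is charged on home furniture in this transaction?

$39.81

Dresser $354.62: home furniture, $125.00 or more → 10.25% → $36.35
Bookshelf $115.43: home furniture, under $125.00 → 3% → $3.46
Tax on home furniture = $36.35 + $3.46 = $39.81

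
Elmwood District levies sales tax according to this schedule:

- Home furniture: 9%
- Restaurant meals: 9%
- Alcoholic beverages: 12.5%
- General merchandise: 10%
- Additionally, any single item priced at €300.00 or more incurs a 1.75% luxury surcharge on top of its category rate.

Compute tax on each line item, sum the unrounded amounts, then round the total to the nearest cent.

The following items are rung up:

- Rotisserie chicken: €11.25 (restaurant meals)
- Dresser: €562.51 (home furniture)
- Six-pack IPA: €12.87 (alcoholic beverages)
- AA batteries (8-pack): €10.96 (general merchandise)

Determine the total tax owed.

€64.19

Rotisserie chicken €11.25: restaurant meals → 9% → €1.0125
Dresser €562.51: home furniture → 9% + 1.75% surcharge = 10.75% → €60.469825
Six-pack IPA €12.87: alcoholic beverages → 12.5% → €1.60875
AA batteries (8-pack) €10.96: general merchandise → 10% → €1.096
Unrounded tax sum = €64.187075 → €64.19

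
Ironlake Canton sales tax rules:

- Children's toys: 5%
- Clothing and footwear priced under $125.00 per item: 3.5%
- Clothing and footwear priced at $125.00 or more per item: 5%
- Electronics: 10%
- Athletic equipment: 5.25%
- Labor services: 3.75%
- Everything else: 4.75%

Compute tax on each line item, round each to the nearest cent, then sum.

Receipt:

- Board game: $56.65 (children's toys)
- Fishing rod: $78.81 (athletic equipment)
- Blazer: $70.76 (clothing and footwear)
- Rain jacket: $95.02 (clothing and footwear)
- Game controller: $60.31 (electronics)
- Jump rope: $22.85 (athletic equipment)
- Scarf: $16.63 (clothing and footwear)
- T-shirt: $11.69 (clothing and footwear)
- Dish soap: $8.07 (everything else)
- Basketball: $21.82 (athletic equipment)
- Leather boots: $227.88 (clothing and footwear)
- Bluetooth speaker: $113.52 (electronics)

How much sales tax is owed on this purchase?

Board game $56.65: children's toys → 5% → $2.83
Fishing rod $78.81: athletic equipment → 5.25% → $4.14
Blazer $70.76: clothing and footwear, under $125.00 → 3.5% → $2.48
Rain jacket $95.02: clothing and footwear, under $125.00 → 3.5% → $3.33
Game controller $60.31: electronics → 10% → $6.03
Jump rope $22.85: athletic equipment → 5.25% → $1.20
Scarf $16.63: clothing and footwear, under $125.00 → 3.5% → $0.58
T-shirt $11.69: clothing and footwear, under $125.00 → 3.5% → $0.41
Dish soap $8.07: everything else → 4.75% → $0.38
Basketball $21.82: athletic equipment → 5.25% → $1.15
Leather boots $227.88: clothing and footwear, $125.00 or more → 5% → $11.39
Bluetooth speaker $113.52: electronics → 10% → $11.35
Total tax = $2.83 + $4.14 + $2.48 + $3.33 + $6.03 + $1.20 + $0.58 + $0.41 + $0.38 + $1.15 + $11.39 + $11.35 = $45.27

$45.27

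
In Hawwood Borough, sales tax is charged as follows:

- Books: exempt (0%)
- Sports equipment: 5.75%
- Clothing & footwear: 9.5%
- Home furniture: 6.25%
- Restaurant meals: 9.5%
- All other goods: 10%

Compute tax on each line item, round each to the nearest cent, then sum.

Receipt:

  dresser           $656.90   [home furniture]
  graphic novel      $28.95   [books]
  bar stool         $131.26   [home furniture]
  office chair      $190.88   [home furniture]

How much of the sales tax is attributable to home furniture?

$61.19

Dresser $656.90: home furniture → 6.25% → $41.06
Bar stool $131.26: home furniture → 6.25% → $8.20
Office chair $190.88: home furniture → 6.25% → $11.93
Tax on home furniture = $41.06 + $8.20 + $11.93 = $61.19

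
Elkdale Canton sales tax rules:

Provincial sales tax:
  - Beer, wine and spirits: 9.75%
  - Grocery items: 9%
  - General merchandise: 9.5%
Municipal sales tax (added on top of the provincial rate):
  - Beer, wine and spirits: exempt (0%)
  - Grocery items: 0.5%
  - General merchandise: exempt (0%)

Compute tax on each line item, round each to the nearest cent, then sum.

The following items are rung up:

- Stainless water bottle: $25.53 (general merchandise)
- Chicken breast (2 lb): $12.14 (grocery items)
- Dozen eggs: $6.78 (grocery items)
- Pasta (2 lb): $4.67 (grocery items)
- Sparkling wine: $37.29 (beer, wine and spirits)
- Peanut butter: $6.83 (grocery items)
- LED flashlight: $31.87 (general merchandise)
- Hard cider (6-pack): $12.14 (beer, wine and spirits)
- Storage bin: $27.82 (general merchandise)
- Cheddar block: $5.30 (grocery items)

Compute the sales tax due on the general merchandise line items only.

$8.10

Stainless water bottle $25.53: general merchandise → 9.5% + 0% municipal = 9.5% → $2.43
LED flashlight $31.87: general merchandise → 9.5% + 0% municipal = 9.5% → $3.03
Storage bin $27.82: general merchandise → 9.5% + 0% municipal = 9.5% → $2.64
Tax on general merchandise = $2.43 + $3.03 + $2.64 = $8.10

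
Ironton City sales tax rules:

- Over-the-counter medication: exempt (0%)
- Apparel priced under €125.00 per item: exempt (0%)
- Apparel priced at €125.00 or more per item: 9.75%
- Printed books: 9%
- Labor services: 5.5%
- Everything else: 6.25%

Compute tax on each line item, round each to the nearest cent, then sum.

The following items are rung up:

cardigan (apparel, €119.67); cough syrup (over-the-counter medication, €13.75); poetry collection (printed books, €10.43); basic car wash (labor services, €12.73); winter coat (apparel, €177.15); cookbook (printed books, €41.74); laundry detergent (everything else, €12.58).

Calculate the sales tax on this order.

Cardigan €119.67: apparel, under €125.00 → 0% → €0.00
Cough syrup €13.75: over-the-counter medication → 0% → €0.00
Poetry collection €10.43: printed books → 9% → €0.94
Basic car wash €12.73: labor services → 5.5% → €0.70
Winter coat €177.15: apparel, €125.00 or more → 9.75% → €17.27
Cookbook €41.74: printed books → 9% → €3.76
Laundry detergent €12.58: everything else → 6.25% → €0.79
Total tax = €0.94 + €0.70 + €17.27 + €3.76 + €0.79 = €23.46

€23.46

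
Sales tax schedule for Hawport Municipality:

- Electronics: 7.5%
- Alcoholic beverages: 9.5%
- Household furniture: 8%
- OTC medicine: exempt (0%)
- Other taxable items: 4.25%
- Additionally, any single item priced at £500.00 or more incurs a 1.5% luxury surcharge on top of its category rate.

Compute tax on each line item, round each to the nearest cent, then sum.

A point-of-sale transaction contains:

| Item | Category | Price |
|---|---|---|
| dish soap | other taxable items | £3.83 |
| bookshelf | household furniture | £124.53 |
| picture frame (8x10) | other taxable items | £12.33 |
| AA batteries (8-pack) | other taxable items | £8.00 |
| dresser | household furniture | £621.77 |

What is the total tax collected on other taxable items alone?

Dish soap £3.83: other taxable items → 4.25% → £0.16
Picture frame (8x10) £12.33: other taxable items → 4.25% → £0.52
AA batteries (8-pack) £8.00: other taxable items → 4.25% → £0.34
Tax on other taxable items = £0.16 + £0.52 + £0.34 = £1.02

£1.02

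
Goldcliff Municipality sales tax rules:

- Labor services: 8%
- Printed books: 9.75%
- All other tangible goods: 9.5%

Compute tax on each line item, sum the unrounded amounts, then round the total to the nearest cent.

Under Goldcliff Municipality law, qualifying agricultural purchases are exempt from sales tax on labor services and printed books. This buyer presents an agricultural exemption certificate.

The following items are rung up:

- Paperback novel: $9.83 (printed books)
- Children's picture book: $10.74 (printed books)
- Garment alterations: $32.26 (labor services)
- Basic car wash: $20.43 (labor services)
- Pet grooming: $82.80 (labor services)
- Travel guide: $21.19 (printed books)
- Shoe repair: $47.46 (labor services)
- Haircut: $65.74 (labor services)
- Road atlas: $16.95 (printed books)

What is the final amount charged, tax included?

Paperback novel $9.83: printed books, buyer-exempt → 0% → $0.00
Children's picture book $10.74: printed books, buyer-exempt → 0% → $0.00
Garment alterations $32.26: labor services, buyer-exempt → 0% → $0.00
Basic car wash $20.43: labor services, buyer-exempt → 0% → $0.00
Pet grooming $82.80: labor services, buyer-exempt → 0% → $0.00
Travel guide $21.19: printed books, buyer-exempt → 0% → $0.00
Shoe repair $47.46: labor services, buyer-exempt → 0% → $0.00
Haircut $65.74: labor services, buyer-exempt → 0% → $0.00
Road atlas $16.95: printed books, buyer-exempt → 0% → $0.00
Subtotal = $307.40; unrounded tax = $0.00 → $0.00; total due = $307.40

$307.40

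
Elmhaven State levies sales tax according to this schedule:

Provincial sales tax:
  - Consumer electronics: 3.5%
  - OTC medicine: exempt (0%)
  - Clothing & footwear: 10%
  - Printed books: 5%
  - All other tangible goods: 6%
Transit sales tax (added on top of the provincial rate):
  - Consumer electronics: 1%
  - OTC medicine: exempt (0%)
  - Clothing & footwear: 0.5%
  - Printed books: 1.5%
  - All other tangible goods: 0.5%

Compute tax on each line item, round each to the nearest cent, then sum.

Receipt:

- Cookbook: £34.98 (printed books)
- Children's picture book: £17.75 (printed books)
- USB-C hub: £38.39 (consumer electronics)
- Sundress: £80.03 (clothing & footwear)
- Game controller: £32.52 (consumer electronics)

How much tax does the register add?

Cookbook £34.98: printed books → 5% + 1.5% transit = 6.5% → £2.27
Children's picture book £17.75: printed books → 5% + 1.5% transit = 6.5% → £1.15
USB-C hub £38.39: consumer electronics → 3.5% + 1% transit = 4.5% → £1.73
Sundress £80.03: clothing & footwear → 10% + 0.5% transit = 10.5% → £8.40
Game controller £32.52: consumer electronics → 3.5% + 1% transit = 4.5% → £1.46
Total tax = £2.27 + £1.15 + £1.73 + £8.40 + £1.46 = £15.01

£15.01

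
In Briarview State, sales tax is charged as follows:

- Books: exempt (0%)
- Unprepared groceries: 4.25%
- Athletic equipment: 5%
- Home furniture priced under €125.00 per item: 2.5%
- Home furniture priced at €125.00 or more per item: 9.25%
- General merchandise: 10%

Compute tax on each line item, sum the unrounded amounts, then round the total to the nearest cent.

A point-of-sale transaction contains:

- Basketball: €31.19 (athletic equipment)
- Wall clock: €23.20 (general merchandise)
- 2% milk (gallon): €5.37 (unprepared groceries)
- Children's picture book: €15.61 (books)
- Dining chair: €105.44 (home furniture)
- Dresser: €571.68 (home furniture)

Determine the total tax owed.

€59.62

Basketball €31.19: athletic equipment → 5% → €1.5595
Wall clock €23.20: general merchandise → 10% → €2.32
2% milk (gallon) €5.37: unprepared groceries → 4.25% → €0.228225
Children's picture book €15.61: books → 0% → €0.00
Dining chair €105.44: home furniture, under €125.00 → 2.5% → €2.636
Dresser €571.68: home furniture, €125.00 or more → 9.25% → €52.8804
Unrounded tax sum = €59.624125 → €59.62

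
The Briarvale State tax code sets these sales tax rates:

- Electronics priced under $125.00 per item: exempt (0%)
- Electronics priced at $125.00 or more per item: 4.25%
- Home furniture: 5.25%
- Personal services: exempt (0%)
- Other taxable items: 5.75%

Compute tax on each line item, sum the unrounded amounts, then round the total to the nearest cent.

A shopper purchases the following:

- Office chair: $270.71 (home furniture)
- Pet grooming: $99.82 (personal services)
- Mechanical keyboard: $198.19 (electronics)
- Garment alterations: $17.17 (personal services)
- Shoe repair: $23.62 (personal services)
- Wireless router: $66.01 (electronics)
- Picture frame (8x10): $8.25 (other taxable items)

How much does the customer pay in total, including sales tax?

Office chair $270.71: home furniture → 5.25% → $14.212275
Pet grooming $99.82: personal services → 0% → $0.00
Mechanical keyboard $198.19: electronics, $125.00 or more → 4.25% → $8.423075
Garment alterations $17.17: personal services → 0% → $0.00
Shoe repair $23.62: personal services → 0% → $0.00
Wireless router $66.01: electronics, under $125.00 → 0% → $0.00
Picture frame (8x10) $8.25: other taxable items → 5.75% → $0.474375
Subtotal = $683.77; unrounded tax = $23.109725 → $23.11; total due = $706.88

$706.88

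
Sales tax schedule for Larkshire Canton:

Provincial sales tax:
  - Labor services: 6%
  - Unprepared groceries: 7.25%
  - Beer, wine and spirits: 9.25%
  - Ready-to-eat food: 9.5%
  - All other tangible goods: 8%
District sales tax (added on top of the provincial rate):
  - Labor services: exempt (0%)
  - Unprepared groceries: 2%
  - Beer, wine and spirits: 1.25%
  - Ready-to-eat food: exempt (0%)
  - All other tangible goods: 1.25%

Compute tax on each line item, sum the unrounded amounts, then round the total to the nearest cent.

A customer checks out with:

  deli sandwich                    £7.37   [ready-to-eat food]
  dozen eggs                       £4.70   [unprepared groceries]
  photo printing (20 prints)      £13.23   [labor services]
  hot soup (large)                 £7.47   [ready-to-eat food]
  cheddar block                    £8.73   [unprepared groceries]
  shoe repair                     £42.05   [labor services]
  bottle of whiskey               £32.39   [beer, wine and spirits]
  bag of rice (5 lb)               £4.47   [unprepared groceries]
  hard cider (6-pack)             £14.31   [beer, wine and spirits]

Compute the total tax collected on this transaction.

Deli sandwich £7.37: ready-to-eat food → 9.5% + 0% district = 9.5% → £0.70015
Dozen eggs £4.70: unprepared groceries → 7.25% + 2% district = 9.25% → £0.43475
Photo printing (20 prints) £13.23: labor services → 6% + 0% district = 6% → £0.7938
Hot soup (large) £7.47: ready-to-eat food → 9.5% + 0% district = 9.5% → £0.70965
Cheddar block £8.73: unprepared groceries → 7.25% + 2% district = 9.25% → £0.807525
Shoe repair £42.05: labor services → 6% + 0% district = 6% → £2.523
Bottle of whiskey £32.39: beer, wine and spirits → 9.25% + 1.25% district = 10.5% → £3.40095
Bag of rice (5 lb) £4.47: unprepared groceries → 7.25% + 2% district = 9.25% → £0.413475
Hard cider (6-pack) £14.31: beer, wine and spirits → 9.25% + 1.25% district = 10.5% → £1.50255
Unrounded tax sum = £11.28585 → £11.29

£11.29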